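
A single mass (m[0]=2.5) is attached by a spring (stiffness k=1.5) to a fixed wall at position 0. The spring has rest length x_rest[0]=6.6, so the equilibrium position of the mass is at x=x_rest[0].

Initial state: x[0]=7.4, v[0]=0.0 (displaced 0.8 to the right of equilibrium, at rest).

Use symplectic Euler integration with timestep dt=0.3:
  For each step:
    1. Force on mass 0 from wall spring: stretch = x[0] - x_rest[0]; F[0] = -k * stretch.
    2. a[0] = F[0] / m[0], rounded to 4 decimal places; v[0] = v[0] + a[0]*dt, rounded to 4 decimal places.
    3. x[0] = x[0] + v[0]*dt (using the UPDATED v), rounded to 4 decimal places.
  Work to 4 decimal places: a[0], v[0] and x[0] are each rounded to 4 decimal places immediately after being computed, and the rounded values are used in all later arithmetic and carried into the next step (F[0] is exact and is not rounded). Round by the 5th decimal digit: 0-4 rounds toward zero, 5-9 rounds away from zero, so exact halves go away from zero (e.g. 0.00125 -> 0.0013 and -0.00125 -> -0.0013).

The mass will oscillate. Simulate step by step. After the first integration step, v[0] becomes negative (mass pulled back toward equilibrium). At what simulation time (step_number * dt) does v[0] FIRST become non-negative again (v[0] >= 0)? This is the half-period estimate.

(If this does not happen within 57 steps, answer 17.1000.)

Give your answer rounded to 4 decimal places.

Step 0: x=[7.4000] v=[0.0000]
Step 1: x=[7.3568] v=[-0.1440]
Step 2: x=[7.2727] v=[-0.2802]
Step 3: x=[7.1523] v=[-0.4013]
Step 4: x=[7.0021] v=[-0.5007]
Step 5: x=[6.8302] v=[-0.5731]
Step 6: x=[6.6459] v=[-0.6145]
Step 7: x=[6.4591] v=[-0.6228]
Step 8: x=[6.2799] v=[-0.5975]
Step 9: x=[6.1179] v=[-0.5399]
Step 10: x=[5.9820] v=[-0.4531]
Step 11: x=[5.8794] v=[-0.3419]
Step 12: x=[5.8157] v=[-0.2122]
Step 13: x=[5.7944] v=[-0.0710]
Step 14: x=[5.8166] v=[0.0740]
First v>=0 after going negative at step 14, time=4.2000

Answer: 4.2000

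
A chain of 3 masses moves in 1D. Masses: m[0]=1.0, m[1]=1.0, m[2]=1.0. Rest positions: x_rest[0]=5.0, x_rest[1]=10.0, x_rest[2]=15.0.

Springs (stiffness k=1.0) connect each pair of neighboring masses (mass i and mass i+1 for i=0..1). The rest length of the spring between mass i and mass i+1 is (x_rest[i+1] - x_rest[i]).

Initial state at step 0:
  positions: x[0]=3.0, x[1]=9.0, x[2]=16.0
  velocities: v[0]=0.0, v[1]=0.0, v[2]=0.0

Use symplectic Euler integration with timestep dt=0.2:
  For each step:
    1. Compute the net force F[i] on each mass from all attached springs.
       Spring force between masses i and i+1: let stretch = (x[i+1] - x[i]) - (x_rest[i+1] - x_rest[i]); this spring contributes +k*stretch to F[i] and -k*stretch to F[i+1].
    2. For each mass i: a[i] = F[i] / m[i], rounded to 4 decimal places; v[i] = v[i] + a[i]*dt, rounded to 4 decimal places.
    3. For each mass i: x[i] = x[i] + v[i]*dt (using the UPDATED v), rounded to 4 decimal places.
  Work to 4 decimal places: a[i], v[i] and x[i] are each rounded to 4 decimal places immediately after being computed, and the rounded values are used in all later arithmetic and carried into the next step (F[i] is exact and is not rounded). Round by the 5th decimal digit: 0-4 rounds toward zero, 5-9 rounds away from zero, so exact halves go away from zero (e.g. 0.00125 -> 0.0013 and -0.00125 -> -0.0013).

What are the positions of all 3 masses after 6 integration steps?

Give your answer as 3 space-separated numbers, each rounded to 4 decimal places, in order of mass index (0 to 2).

Answer: 3.8252 9.5493 14.6253

Derivation:
Step 0: x=[3.0000 9.0000 16.0000] v=[0.0000 0.0000 0.0000]
Step 1: x=[3.0400 9.0400 15.9200] v=[0.2000 0.2000 -0.4000]
Step 2: x=[3.1200 9.1152 15.7648] v=[0.4000 0.3760 -0.7760]
Step 3: x=[3.2398 9.2166 15.5436] v=[0.5990 0.5069 -1.1059]
Step 4: x=[3.3987 9.3320 15.2693] v=[0.7944 0.5769 -1.3713]
Step 5: x=[3.5949 9.4475 14.9575] v=[0.9811 0.5777 -1.5588]
Step 6: x=[3.8252 9.5493 14.6253] v=[1.1516 0.5092 -1.6608]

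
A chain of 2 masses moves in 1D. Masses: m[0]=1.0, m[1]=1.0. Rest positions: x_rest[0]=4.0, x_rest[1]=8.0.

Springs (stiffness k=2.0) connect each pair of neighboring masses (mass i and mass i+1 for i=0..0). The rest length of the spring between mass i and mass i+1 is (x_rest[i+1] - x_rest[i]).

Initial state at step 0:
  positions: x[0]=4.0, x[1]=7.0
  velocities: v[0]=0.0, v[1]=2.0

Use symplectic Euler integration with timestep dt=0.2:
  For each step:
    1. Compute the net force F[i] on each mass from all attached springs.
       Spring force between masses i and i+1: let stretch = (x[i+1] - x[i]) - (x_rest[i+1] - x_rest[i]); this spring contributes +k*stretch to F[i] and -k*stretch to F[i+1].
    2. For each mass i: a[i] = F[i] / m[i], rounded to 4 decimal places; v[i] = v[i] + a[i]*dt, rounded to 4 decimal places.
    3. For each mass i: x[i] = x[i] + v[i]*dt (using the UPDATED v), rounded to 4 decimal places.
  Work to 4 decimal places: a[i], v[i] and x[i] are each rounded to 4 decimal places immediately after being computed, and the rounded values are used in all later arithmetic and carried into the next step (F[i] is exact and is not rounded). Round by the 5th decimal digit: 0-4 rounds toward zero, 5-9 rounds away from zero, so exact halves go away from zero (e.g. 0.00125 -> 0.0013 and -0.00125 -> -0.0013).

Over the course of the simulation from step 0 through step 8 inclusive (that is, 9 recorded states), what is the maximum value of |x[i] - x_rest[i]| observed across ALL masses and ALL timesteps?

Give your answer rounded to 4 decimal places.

Step 0: x=[4.0000 7.0000] v=[0.0000 2.0000]
Step 1: x=[3.9200 7.4800] v=[-0.4000 2.4000]
Step 2: x=[3.8048 7.9952] v=[-0.5760 2.5760]
Step 3: x=[3.7048 8.4952] v=[-0.4998 2.4998]
Step 4: x=[3.6681 8.9319] v=[-0.1836 2.1836]
Step 5: x=[3.7325 9.2675] v=[0.3219 1.6781]
Step 6: x=[3.9197 9.4803] v=[0.9359 1.0641]
Step 7: x=[4.2317 9.5683] v=[1.5601 0.4399]
Step 8: x=[4.6506 9.5494] v=[2.0947 -0.0947]
Max displacement = 1.5683

Answer: 1.5683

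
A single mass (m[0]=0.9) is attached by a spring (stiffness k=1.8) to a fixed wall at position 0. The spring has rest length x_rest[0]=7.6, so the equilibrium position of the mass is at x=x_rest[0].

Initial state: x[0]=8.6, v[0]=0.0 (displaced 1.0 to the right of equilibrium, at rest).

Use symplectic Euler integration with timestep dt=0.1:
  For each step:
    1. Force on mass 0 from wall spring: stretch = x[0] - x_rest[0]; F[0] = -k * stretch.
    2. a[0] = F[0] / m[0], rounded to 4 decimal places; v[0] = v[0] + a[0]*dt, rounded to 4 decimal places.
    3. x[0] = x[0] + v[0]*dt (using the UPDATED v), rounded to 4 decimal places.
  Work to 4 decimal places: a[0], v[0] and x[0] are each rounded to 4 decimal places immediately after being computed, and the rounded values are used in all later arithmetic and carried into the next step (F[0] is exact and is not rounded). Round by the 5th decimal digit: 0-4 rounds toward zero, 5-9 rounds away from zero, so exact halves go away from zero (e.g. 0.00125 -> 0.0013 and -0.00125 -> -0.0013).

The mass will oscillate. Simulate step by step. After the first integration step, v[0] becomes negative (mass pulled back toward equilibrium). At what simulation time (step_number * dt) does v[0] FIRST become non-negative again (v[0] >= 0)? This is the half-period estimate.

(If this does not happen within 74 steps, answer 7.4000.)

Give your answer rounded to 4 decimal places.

Step 0: x=[8.6000] v=[0.0000]
Step 1: x=[8.5800] v=[-0.2000]
Step 2: x=[8.5404] v=[-0.3960]
Step 3: x=[8.4820] v=[-0.5841]
Step 4: x=[8.4060] v=[-0.7605]
Step 5: x=[8.3138] v=[-0.9217]
Step 6: x=[8.2074] v=[-1.0645]
Step 7: x=[8.0888] v=[-1.1860]
Step 8: x=[7.9604] v=[-1.2838]
Step 9: x=[7.8248] v=[-1.3559]
Step 10: x=[7.6847] v=[-1.4009]
Step 11: x=[7.5429] v=[-1.4178]
Step 12: x=[7.4023] v=[-1.4064]
Step 13: x=[7.2656] v=[-1.3669]
Step 14: x=[7.1356] v=[-1.3000]
Step 15: x=[7.0149] v=[-1.2071]
Step 16: x=[6.9059] v=[-1.0901]
Step 17: x=[6.8108] v=[-0.9513]
Step 18: x=[6.7315] v=[-0.7935]
Step 19: x=[6.6695] v=[-0.6198]
Step 20: x=[6.6261] v=[-0.4337]
Step 21: x=[6.6022] v=[-0.2389]
Step 22: x=[6.5983] v=[-0.0393]
Step 23: x=[6.6144] v=[0.1610]
First v>=0 after going negative at step 23, time=2.3000

Answer: 2.3000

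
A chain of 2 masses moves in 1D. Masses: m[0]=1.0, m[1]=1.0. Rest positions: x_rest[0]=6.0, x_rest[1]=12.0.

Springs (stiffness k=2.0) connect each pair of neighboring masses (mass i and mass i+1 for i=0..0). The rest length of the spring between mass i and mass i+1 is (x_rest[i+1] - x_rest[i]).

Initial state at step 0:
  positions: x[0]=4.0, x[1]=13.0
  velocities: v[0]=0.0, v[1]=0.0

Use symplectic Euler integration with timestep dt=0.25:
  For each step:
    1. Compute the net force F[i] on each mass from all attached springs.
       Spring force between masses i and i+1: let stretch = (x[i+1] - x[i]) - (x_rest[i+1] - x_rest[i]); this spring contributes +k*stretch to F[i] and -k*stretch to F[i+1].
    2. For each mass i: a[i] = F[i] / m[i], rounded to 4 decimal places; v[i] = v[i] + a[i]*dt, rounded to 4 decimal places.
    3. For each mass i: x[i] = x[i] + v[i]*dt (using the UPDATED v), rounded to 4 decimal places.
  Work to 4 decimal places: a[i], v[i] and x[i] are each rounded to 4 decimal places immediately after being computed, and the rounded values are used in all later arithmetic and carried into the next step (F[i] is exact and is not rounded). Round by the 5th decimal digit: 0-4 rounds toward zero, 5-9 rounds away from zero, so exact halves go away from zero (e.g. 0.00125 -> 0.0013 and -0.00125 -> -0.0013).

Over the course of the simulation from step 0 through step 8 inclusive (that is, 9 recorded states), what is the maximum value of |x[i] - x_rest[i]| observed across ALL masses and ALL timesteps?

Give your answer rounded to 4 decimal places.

Answer: 2.0333

Derivation:
Step 0: x=[4.0000 13.0000] v=[0.0000 0.0000]
Step 1: x=[4.3750 12.6250] v=[1.5000 -1.5000]
Step 2: x=[5.0313 11.9688] v=[2.6250 -2.6250]
Step 3: x=[5.8048 11.1954] v=[3.0938 -3.0938]
Step 4: x=[6.5021 10.4981] v=[2.7891 -2.7891]
Step 5: x=[6.9489 10.0513] v=[1.7871 -1.7871]
Step 6: x=[7.0335 9.9667] v=[0.3383 -0.3383]
Step 7: x=[6.7347 10.2655] v=[-1.1951 1.1951]
Step 8: x=[6.1273 10.8729] v=[-2.4297 2.4297]
Max displacement = 2.0333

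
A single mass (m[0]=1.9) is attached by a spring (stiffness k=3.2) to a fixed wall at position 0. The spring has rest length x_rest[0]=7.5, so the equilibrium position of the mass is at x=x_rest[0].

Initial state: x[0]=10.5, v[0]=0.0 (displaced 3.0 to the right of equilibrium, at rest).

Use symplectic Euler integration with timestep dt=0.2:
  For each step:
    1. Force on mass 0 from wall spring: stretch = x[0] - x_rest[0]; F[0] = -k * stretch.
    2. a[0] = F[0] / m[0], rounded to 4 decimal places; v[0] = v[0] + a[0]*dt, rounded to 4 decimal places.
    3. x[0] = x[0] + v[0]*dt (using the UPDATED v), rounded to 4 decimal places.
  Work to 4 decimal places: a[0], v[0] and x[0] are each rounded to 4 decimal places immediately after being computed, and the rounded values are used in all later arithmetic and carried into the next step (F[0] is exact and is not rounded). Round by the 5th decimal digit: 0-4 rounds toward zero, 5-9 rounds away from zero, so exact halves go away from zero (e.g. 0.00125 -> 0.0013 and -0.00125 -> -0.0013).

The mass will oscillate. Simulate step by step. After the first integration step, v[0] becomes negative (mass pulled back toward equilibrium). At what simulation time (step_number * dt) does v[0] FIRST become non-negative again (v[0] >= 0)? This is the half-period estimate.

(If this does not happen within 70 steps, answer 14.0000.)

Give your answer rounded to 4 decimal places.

Step 0: x=[10.5000] v=[0.0000]
Step 1: x=[10.2979] v=[-1.0105]
Step 2: x=[9.9073] v=[-1.9530]
Step 3: x=[9.3545] v=[-2.7639]
Step 4: x=[8.6768] v=[-3.3886]
Step 5: x=[7.9198] v=[-3.7850]
Step 6: x=[7.1345] v=[-3.9264]
Step 7: x=[6.3738] v=[-3.8033]
Step 8: x=[5.6890] v=[-3.4239]
Step 9: x=[5.1262] v=[-2.8139]
Step 10: x=[4.7233] v=[-2.0143]
Step 11: x=[4.5075] v=[-1.0790]
Step 12: x=[4.4933] v=[-0.0710]
Step 13: x=[4.6817] v=[0.9418]
First v>=0 after going negative at step 13, time=2.6000

Answer: 2.6000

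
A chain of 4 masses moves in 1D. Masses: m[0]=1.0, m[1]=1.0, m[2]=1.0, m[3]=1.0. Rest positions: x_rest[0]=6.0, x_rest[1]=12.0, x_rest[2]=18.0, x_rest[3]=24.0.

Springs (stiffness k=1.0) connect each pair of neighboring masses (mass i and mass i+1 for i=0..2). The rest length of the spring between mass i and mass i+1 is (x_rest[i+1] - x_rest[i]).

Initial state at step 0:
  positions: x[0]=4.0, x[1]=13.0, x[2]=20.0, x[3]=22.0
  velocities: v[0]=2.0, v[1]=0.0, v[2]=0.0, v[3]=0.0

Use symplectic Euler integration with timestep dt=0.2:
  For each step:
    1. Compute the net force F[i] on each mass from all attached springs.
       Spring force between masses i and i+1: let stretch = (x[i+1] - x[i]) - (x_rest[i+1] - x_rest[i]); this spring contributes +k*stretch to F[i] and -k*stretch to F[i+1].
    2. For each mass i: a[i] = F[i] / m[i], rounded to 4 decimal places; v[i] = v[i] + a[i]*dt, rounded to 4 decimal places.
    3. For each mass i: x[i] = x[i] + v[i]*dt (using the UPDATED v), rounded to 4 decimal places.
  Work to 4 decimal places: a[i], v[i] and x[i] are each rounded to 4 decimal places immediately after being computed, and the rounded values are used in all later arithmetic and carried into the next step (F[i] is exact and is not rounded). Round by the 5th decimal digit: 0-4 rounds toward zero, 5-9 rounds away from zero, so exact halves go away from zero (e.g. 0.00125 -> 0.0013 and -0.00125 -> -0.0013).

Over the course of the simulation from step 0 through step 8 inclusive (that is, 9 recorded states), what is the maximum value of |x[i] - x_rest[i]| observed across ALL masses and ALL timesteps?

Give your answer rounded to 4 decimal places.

Answer: 2.9804

Derivation:
Step 0: x=[4.0000 13.0000 20.0000 22.0000] v=[2.0000 0.0000 0.0000 0.0000]
Step 1: x=[4.5200 12.9200 19.8000 22.1600] v=[2.6000 -0.4000 -1.0000 0.8000]
Step 2: x=[5.1360 12.7792 19.4192 22.4656] v=[3.0800 -0.7040 -1.9040 1.5280]
Step 3: x=[5.8177 12.5983 18.8947 22.8893] v=[3.4086 -0.9046 -2.6227 2.1187]
Step 4: x=[6.5306 12.3980 18.2781 23.3933] v=[3.5647 -1.0014 -3.0831 2.5198]
Step 5: x=[7.2382 12.1982 17.6309 23.9327] v=[3.5382 -0.9989 -3.2361 2.6968]
Step 6: x=[7.9042 12.0173 17.0184 24.4600] v=[3.3302 -0.9044 -3.0623 2.6364]
Step 7: x=[8.4948 11.8719 16.5036 24.9296] v=[2.9528 -0.7268 -2.5742 2.3481]
Step 8: x=[8.9804 11.7767 16.1405 25.3022] v=[2.4282 -0.4759 -1.8153 1.8629]
Max displacement = 2.9804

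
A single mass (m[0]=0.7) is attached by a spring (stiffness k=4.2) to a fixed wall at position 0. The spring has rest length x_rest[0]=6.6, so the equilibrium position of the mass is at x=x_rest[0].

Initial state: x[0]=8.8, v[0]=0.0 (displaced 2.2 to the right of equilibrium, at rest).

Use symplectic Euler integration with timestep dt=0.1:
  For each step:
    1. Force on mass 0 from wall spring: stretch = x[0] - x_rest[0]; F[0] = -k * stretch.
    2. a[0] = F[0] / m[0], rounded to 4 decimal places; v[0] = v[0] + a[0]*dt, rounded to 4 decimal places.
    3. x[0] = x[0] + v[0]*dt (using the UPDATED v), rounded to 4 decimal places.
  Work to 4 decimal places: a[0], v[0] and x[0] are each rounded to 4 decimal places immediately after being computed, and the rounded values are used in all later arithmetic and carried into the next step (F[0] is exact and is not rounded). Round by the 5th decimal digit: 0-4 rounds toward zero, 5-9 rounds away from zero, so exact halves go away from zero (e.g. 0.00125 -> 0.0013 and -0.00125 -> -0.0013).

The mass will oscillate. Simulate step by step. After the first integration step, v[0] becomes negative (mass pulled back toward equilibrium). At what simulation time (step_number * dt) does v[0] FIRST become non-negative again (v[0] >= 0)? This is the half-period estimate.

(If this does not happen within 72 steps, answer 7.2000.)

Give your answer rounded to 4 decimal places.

Answer: 1.3000

Derivation:
Step 0: x=[8.8000] v=[0.0000]
Step 1: x=[8.6680] v=[-1.3200]
Step 2: x=[8.4119] v=[-2.5608]
Step 3: x=[8.0471] v=[-3.6479]
Step 4: x=[7.5955] v=[-4.5162]
Step 5: x=[7.0842] v=[-5.1135]
Step 6: x=[6.5438] v=[-5.4040]
Step 7: x=[6.0068] v=[-5.3703]
Step 8: x=[5.5054] v=[-5.0144]
Step 9: x=[5.0696] v=[-4.3576]
Step 10: x=[4.7257] v=[-3.4394]
Step 11: x=[4.4942] v=[-2.3148]
Step 12: x=[4.3891] v=[-1.0513]
Step 13: x=[4.4166] v=[0.2752]
First v>=0 after going negative at step 13, time=1.3000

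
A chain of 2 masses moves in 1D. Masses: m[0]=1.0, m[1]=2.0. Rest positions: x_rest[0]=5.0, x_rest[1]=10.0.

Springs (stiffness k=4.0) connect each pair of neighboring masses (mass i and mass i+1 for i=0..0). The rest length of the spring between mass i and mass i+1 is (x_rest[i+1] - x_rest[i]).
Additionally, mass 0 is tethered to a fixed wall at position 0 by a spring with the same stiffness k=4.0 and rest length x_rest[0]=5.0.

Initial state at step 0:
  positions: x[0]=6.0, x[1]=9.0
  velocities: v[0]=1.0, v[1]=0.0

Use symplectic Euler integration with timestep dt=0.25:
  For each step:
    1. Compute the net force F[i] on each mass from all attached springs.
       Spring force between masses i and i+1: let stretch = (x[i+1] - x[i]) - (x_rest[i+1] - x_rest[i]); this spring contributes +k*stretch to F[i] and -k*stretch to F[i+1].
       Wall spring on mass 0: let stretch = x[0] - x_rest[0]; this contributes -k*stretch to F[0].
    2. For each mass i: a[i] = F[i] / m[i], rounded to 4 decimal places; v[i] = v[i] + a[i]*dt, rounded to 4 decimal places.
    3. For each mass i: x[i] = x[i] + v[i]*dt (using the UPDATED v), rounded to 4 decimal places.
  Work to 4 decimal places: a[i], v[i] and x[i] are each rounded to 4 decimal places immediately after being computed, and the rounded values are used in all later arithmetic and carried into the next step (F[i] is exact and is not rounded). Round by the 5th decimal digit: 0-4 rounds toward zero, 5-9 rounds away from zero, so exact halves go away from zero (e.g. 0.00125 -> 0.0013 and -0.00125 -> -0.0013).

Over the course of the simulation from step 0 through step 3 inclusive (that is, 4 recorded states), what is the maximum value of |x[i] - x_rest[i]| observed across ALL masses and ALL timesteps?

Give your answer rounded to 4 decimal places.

Answer: 1.2422

Derivation:
Step 0: x=[6.0000 9.0000] v=[1.0000 0.0000]
Step 1: x=[5.5000 9.2500] v=[-2.0000 1.0000]
Step 2: x=[4.5625 9.6563] v=[-3.7500 1.6250]
Step 3: x=[3.7578 10.0508] v=[-3.2187 1.5781]
Max displacement = 1.2422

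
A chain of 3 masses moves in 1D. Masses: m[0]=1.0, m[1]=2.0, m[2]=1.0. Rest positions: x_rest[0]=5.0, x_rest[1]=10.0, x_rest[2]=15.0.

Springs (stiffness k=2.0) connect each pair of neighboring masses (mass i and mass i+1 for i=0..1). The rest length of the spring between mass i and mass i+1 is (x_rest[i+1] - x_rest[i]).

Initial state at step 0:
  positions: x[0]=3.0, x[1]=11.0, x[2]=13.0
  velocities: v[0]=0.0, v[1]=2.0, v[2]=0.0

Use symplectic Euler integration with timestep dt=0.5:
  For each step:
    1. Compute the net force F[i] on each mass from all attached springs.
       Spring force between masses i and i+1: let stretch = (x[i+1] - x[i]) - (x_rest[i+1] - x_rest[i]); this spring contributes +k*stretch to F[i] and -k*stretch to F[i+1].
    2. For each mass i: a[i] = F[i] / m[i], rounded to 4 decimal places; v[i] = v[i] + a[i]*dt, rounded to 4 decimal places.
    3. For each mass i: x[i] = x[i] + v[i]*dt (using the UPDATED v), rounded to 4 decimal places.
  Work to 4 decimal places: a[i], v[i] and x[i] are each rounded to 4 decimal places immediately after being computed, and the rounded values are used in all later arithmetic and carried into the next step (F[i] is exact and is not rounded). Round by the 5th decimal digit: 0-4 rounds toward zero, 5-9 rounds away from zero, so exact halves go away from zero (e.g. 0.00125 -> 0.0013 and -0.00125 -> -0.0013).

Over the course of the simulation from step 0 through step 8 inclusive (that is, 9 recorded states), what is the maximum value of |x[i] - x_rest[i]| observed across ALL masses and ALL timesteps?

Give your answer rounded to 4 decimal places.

Step 0: x=[3.0000 11.0000 13.0000] v=[0.0000 2.0000 0.0000]
Step 1: x=[4.5000 10.5000 14.5000] v=[3.0000 -1.0000 3.0000]
Step 2: x=[6.5000 9.5000 16.5000] v=[4.0000 -2.0000 4.0000]
Step 3: x=[7.5000 9.5000 17.5000] v=[2.0000 0.0000 2.0000]
Step 4: x=[7.0000 11.0000 17.0000] v=[-1.0000 3.0000 -1.0000]
Step 5: x=[6.0000 13.0000 16.0000] v=[-2.0000 4.0000 -2.0000]
Step 6: x=[6.0000 14.0000 16.0000] v=[0.0000 2.0000 0.0000]
Step 7: x=[7.5000 13.5000 17.5000] v=[3.0000 -1.0000 3.0000]
Step 8: x=[9.5000 12.5000 19.5000] v=[4.0000 -2.0000 4.0000]
Max displacement = 4.5000

Answer: 4.5000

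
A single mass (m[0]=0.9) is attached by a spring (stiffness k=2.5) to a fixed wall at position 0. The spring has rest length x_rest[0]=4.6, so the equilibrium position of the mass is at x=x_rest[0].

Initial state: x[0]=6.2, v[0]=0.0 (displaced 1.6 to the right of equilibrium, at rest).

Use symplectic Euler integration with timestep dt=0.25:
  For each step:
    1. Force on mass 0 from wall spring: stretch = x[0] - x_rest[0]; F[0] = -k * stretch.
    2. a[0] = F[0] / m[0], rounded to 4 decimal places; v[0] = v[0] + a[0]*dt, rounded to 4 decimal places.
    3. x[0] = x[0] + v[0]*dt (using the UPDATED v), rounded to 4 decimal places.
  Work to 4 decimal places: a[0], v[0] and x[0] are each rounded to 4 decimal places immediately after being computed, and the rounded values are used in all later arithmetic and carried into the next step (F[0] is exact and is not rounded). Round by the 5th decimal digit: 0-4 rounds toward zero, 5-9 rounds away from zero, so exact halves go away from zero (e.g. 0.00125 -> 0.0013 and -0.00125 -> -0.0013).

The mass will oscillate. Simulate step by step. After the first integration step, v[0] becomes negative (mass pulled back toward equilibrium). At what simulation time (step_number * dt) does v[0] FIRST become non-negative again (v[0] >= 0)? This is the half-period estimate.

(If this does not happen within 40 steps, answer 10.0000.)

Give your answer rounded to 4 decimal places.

Answer: 2.0000

Derivation:
Step 0: x=[6.2000] v=[0.0000]
Step 1: x=[5.9222] v=[-1.1111]
Step 2: x=[5.4149] v=[-2.0293]
Step 3: x=[4.7661] v=[-2.5952]
Step 4: x=[4.0885] v=[-2.7106]
Step 5: x=[3.4997] v=[-2.3554]
Step 6: x=[3.1019] v=[-1.5913]
Step 7: x=[2.9642] v=[-0.5510]
Step 8: x=[3.1105] v=[0.5850]
First v>=0 after going negative at step 8, time=2.0000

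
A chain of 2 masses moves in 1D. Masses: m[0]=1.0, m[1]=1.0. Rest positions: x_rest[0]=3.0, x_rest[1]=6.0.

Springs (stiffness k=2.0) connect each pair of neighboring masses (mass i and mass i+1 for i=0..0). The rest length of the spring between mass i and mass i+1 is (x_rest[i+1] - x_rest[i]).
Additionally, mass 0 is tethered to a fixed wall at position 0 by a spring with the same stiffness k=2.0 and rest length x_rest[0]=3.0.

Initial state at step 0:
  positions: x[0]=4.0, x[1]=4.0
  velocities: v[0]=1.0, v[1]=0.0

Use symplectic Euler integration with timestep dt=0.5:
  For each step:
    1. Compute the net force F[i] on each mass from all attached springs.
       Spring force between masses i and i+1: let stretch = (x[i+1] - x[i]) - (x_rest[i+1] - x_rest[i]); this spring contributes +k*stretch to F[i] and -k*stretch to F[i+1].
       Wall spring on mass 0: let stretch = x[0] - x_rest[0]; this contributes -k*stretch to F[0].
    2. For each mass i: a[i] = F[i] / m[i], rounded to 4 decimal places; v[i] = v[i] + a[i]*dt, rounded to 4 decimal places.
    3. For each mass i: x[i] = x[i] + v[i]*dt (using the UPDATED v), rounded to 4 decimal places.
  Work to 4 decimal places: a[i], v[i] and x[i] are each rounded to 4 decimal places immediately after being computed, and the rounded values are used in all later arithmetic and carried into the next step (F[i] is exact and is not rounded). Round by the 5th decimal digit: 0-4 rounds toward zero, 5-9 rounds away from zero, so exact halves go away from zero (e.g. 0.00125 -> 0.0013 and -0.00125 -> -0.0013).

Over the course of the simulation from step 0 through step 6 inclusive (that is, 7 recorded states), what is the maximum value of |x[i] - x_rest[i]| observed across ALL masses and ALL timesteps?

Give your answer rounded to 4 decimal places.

Step 0: x=[4.0000 4.0000] v=[1.0000 0.0000]
Step 1: x=[2.5000 5.5000] v=[-3.0000 3.0000]
Step 2: x=[1.2500 7.0000] v=[-2.5000 3.0000]
Step 3: x=[2.2500 7.1250] v=[2.0000 0.2500]
Step 4: x=[4.5625 6.3125] v=[4.6250 -1.6250]
Step 5: x=[5.4688 6.1250] v=[1.8125 -0.3750]
Step 6: x=[3.9688 7.1094] v=[-3.0001 1.9688]
Max displacement = 2.4688

Answer: 2.4688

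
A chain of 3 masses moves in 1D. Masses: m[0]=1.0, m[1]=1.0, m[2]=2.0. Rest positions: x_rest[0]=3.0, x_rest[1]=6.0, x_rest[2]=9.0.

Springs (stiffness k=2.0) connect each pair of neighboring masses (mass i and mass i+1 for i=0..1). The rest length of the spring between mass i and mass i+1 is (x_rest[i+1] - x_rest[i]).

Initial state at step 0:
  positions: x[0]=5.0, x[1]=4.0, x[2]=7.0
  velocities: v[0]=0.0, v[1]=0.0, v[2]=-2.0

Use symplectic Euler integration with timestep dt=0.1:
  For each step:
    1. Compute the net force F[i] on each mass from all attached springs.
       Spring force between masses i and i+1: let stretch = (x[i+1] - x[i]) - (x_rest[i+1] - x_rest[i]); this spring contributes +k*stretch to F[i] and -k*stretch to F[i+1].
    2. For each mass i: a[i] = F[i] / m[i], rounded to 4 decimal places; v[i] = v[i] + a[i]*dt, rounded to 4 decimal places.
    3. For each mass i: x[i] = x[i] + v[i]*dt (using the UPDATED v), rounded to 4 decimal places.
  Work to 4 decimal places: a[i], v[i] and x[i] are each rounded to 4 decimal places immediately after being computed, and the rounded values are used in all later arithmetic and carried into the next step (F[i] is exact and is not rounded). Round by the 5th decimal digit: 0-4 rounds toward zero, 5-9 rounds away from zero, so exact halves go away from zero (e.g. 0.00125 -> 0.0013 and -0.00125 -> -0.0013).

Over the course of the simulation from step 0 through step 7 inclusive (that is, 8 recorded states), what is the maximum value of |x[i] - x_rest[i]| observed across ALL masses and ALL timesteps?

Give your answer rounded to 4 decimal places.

Answer: 3.2056

Derivation:
Step 0: x=[5.0000 4.0000 7.0000] v=[0.0000 0.0000 -2.0000]
Step 1: x=[4.9200 4.0800 6.8000] v=[-0.8000 0.8000 -2.0000]
Step 2: x=[4.7632 4.2312 6.6028] v=[-1.5680 1.5120 -1.9720]
Step 3: x=[4.5358 4.4405 6.4119] v=[-2.2744 2.0927 -1.9092]
Step 4: x=[4.2465 4.6911 6.2313] v=[-2.8935 2.5060 -1.8063]
Step 5: x=[3.9060 4.9636 6.0653] v=[-3.4046 2.7251 -1.6603]
Step 6: x=[3.5267 5.2370 5.9183] v=[-3.7931 2.7339 -1.4705]
Step 7: x=[3.1216 5.4898 5.7944] v=[-4.0510 2.5281 -1.2386]
Max displacement = 3.2056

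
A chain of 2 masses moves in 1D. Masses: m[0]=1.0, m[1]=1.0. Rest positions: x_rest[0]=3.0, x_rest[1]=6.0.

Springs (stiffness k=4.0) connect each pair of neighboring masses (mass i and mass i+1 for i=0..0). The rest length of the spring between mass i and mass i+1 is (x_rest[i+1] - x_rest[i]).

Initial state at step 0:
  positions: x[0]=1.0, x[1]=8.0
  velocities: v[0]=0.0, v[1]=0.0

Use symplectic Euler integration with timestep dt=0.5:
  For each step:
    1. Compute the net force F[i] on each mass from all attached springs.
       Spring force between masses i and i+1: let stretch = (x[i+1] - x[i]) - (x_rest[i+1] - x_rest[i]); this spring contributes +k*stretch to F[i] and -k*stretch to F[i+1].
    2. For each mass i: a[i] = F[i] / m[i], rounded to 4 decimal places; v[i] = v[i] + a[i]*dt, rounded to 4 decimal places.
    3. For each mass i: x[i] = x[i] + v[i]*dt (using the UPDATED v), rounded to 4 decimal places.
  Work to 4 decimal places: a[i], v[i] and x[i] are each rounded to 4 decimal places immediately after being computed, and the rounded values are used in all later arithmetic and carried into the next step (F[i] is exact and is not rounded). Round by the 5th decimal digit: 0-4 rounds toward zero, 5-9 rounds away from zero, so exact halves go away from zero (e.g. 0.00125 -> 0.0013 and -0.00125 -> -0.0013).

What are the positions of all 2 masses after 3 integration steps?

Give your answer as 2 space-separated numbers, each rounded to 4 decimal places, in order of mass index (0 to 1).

Step 0: x=[1.0000 8.0000] v=[0.0000 0.0000]
Step 1: x=[5.0000 4.0000] v=[8.0000 -8.0000]
Step 2: x=[5.0000 4.0000] v=[0.0000 0.0000]
Step 3: x=[1.0000 8.0000] v=[-8.0000 8.0000]

Answer: 1.0000 8.0000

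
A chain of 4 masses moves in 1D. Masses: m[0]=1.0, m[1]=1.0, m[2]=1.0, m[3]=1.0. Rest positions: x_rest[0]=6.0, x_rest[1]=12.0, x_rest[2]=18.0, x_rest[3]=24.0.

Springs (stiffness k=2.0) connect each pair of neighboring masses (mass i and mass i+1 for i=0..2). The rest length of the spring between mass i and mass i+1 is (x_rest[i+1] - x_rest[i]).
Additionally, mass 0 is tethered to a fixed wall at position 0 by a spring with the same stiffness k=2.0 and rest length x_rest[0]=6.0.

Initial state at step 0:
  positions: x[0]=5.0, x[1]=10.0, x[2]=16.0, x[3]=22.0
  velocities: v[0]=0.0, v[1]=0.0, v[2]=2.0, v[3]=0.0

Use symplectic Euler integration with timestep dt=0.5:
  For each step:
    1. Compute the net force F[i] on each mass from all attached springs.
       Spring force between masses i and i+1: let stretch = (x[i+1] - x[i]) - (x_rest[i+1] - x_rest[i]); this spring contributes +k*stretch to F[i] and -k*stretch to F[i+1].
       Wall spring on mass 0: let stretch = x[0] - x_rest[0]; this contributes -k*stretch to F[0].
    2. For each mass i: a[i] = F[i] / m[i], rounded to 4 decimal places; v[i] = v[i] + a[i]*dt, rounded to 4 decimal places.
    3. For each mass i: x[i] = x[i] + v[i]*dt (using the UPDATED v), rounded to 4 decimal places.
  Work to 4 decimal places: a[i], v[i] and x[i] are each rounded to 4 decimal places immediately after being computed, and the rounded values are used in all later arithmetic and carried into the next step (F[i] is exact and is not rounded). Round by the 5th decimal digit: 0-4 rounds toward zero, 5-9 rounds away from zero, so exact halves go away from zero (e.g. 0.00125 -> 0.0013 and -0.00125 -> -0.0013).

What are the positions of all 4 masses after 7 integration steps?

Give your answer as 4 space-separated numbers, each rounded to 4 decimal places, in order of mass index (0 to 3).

Answer: 5.8829 13.6250 20.0782 26.2032

Derivation:
Step 0: x=[5.0000 10.0000 16.0000 22.0000] v=[0.0000 0.0000 2.0000 0.0000]
Step 1: x=[5.0000 10.5000 17.0000 22.0000] v=[0.0000 1.0000 2.0000 0.0000]
Step 2: x=[5.2500 11.5000 17.2500 22.5000] v=[0.5000 2.0000 0.5000 1.0000]
Step 3: x=[6.0000 12.2500 17.2500 23.3750] v=[1.5000 1.5000 0.0000 1.7500]
Step 4: x=[6.8750 12.3750 17.8125 24.1875] v=[1.7500 0.2500 1.1250 1.6250]
Step 5: x=[7.0625 12.4688 18.8438 24.8125] v=[0.3750 0.1875 2.0625 1.2500]
Step 6: x=[6.4219 13.0469 19.6719 25.4532] v=[-1.2812 1.1562 1.6562 1.2813]
Step 7: x=[5.8829 13.6250 20.0782 26.2032] v=[-1.0781 1.1562 0.8125 1.5000]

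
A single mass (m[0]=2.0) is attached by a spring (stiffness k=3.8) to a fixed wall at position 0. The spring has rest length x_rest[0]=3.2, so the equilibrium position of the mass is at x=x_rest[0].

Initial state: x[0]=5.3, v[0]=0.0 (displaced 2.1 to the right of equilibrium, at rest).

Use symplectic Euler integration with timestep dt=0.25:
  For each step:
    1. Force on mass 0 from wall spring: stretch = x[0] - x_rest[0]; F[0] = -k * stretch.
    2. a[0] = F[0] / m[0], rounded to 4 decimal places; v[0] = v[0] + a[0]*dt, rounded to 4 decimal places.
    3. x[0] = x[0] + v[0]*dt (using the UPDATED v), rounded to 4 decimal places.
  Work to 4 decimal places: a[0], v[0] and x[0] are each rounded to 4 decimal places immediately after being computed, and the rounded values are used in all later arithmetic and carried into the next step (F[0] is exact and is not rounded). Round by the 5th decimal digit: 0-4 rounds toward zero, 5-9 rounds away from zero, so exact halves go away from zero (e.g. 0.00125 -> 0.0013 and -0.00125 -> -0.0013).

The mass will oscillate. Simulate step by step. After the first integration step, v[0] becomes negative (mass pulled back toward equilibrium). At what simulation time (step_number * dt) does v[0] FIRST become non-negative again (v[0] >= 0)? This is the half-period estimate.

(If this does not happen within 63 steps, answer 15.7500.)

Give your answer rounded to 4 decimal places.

Step 0: x=[5.3000] v=[0.0000]
Step 1: x=[5.0506] v=[-0.9975]
Step 2: x=[4.5815] v=[-1.8765]
Step 3: x=[3.9483] v=[-2.5327]
Step 4: x=[3.2263] v=[-2.8882]
Step 5: x=[2.5011] v=[-2.9007]
Step 6: x=[1.8589] v=[-2.5687]
Step 7: x=[1.3760] v=[-1.9317]
Step 8: x=[1.1097] v=[-1.0653]
Step 9: x=[1.0916] v=[-0.0724]
Step 10: x=[1.3239] v=[0.9291]
First v>=0 after going negative at step 10, time=2.5000

Answer: 2.5000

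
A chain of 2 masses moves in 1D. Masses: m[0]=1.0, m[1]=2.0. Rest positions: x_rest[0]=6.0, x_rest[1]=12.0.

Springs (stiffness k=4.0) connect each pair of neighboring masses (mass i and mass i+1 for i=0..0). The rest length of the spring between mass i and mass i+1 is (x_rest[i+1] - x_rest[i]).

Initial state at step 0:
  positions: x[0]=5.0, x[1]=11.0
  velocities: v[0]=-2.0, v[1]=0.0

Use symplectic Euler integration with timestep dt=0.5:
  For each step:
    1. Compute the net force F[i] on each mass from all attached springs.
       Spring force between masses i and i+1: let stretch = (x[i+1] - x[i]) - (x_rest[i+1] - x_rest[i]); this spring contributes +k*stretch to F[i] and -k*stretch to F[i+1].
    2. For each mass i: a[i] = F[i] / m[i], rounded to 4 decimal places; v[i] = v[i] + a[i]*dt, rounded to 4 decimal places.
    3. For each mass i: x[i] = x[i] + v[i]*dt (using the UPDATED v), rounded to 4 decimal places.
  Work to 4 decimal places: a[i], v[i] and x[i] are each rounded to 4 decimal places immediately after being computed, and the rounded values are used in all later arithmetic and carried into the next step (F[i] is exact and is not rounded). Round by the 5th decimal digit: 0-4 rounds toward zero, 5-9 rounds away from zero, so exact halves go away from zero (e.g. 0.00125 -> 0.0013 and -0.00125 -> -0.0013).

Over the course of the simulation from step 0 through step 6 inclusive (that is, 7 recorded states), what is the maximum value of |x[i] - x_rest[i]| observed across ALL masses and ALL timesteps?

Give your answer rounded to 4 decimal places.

Step 0: x=[5.0000 11.0000] v=[-2.0000 0.0000]
Step 1: x=[4.0000 11.0000] v=[-2.0000 0.0000]
Step 2: x=[4.0000 10.5000] v=[0.0000 -1.0000]
Step 3: x=[4.5000 9.7500] v=[1.0000 -1.5000]
Step 4: x=[4.2500 9.3750] v=[-0.5000 -0.7500]
Step 5: x=[3.1250 9.4375] v=[-2.2500 0.1250]
Step 6: x=[2.3125 9.3438] v=[-1.6250 -0.1875]
Max displacement = 3.6875

Answer: 3.6875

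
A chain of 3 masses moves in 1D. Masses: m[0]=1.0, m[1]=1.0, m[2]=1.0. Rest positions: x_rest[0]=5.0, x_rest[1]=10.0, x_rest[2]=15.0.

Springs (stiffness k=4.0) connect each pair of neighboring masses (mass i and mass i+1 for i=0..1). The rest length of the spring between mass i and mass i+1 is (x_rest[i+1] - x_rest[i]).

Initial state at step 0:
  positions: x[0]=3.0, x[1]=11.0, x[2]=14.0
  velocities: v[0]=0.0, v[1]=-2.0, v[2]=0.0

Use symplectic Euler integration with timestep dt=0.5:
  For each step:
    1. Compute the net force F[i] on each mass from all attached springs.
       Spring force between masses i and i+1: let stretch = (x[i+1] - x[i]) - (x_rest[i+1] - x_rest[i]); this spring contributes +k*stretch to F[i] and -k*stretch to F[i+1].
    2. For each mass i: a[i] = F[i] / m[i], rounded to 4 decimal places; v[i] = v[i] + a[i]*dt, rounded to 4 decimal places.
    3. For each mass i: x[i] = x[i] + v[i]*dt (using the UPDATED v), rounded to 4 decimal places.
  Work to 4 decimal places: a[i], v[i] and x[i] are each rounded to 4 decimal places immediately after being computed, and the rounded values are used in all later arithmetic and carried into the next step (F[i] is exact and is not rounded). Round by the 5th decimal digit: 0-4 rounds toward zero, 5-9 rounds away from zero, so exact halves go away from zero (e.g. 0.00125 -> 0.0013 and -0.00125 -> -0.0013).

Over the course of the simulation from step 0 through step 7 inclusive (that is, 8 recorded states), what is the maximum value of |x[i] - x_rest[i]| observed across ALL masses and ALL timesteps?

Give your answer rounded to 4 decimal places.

Answer: 7.0000

Derivation:
Step 0: x=[3.0000 11.0000 14.0000] v=[0.0000 -2.0000 0.0000]
Step 1: x=[6.0000 5.0000 16.0000] v=[6.0000 -12.0000 4.0000]
Step 2: x=[3.0000 11.0000 12.0000] v=[-6.0000 12.0000 -8.0000]
Step 3: x=[3.0000 10.0000 12.0000] v=[0.0000 -2.0000 0.0000]
Step 4: x=[5.0000 4.0000 15.0000] v=[4.0000 -12.0000 6.0000]
Step 5: x=[1.0000 10.0000 12.0000] v=[-8.0000 12.0000 -6.0000]
Step 6: x=[1.0000 9.0000 12.0000] v=[0.0000 -2.0000 0.0000]
Step 7: x=[4.0000 3.0000 14.0000] v=[6.0000 -12.0000 4.0000]
Max displacement = 7.0000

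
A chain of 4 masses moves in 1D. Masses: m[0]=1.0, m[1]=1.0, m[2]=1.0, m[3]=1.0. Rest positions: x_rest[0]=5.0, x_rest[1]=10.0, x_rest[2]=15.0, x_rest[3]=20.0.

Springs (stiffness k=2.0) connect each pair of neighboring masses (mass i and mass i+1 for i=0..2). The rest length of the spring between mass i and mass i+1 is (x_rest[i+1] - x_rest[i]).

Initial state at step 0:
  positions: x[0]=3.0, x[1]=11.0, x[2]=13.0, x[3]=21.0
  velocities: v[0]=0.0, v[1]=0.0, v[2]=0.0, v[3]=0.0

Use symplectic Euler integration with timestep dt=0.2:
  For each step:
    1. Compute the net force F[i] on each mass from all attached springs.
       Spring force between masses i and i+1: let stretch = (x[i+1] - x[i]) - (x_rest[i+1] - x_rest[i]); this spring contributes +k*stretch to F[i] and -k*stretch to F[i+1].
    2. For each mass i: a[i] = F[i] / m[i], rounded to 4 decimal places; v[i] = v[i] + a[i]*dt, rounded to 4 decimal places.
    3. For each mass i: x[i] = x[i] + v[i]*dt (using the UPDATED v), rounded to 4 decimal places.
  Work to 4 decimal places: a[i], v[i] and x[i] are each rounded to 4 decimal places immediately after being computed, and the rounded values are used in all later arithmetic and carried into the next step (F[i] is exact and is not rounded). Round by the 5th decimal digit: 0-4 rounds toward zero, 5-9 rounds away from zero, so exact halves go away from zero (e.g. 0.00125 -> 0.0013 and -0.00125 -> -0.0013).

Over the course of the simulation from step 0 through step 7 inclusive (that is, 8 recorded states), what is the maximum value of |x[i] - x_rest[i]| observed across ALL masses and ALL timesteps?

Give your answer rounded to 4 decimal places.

Answer: 2.4403

Derivation:
Step 0: x=[3.0000 11.0000 13.0000 21.0000] v=[0.0000 0.0000 0.0000 0.0000]
Step 1: x=[3.2400 10.5200 13.4800 20.7600] v=[1.2000 -2.4000 2.4000 -1.2000]
Step 2: x=[3.6624 9.6944 14.3056 20.3376] v=[2.1120 -4.1280 4.1280 -2.1120]
Step 3: x=[4.1674 8.7551 15.2449 19.8326] v=[2.5248 -4.6963 4.6963 -2.5248]
Step 4: x=[4.6394 7.9680 16.0320 19.3606] v=[2.3599 -3.9355 3.9355 -2.3599]
Step 5: x=[4.9777 7.5597 16.4403 19.0223] v=[1.6913 -2.0413 2.0413 -1.6913]
Step 6: x=[5.1225 7.6553 16.3447 18.8775] v=[0.7241 0.4781 -0.4781 -0.7241]
Step 7: x=[5.0699 8.2434 15.7566 18.9301] v=[-0.2628 2.9407 -2.9407 0.2628]
Max displacement = 2.4403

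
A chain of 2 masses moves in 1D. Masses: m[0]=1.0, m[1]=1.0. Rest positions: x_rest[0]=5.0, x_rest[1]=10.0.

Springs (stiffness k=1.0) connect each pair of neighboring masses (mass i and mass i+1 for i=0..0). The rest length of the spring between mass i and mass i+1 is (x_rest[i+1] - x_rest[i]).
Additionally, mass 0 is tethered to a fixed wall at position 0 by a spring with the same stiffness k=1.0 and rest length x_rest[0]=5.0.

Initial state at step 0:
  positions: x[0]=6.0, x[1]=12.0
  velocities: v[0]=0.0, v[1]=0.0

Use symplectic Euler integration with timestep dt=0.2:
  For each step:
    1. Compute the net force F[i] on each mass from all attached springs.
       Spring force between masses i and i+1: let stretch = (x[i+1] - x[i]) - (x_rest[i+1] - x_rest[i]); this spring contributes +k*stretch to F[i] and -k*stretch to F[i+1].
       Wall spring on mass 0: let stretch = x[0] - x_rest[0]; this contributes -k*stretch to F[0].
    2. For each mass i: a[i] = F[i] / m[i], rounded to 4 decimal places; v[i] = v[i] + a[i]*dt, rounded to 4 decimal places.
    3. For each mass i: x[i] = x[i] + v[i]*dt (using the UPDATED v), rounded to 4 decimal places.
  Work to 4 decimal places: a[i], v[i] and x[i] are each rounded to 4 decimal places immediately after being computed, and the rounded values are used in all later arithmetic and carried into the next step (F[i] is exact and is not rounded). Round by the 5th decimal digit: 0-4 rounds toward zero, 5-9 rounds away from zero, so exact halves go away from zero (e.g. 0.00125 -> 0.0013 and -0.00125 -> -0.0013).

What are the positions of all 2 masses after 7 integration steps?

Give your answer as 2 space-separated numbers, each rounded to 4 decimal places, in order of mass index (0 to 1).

Answer: 5.8355 11.0568

Derivation:
Step 0: x=[6.0000 12.0000] v=[0.0000 0.0000]
Step 1: x=[6.0000 11.9600] v=[0.0000 -0.2000]
Step 2: x=[5.9984 11.8816] v=[-0.0080 -0.3920]
Step 3: x=[5.9922 11.7679] v=[-0.0310 -0.5686]
Step 4: x=[5.9773 11.6232] v=[-0.0743 -0.7237]
Step 5: x=[5.9492 11.4526] v=[-0.1406 -0.8529]
Step 6: x=[5.9032 11.2619] v=[-0.2298 -0.9536]
Step 7: x=[5.8355 11.0568] v=[-0.3387 -1.0253]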